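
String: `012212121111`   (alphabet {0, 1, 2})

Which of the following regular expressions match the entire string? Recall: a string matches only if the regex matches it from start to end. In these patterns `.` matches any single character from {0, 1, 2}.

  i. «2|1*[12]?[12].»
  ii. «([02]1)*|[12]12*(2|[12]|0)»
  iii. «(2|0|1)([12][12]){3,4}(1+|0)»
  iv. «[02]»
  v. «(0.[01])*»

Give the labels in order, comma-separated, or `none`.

iii

i → no match
ii → no match
iii → match
iv → no match
v → no match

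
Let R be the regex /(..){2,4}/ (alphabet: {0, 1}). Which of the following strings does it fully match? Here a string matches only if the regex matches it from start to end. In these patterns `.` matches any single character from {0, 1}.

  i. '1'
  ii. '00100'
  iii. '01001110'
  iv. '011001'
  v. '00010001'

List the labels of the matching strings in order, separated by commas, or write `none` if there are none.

i → no match
ii → no match
iii → match
iv → match
v → match

iii, iv, v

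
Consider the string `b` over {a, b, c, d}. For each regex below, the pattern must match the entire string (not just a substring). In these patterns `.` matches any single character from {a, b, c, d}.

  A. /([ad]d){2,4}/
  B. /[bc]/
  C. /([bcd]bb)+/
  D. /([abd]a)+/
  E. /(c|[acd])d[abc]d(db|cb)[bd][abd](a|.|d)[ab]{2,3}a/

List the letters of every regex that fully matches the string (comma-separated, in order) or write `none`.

A → no match — must end with `d`
B → match
C → no match — must end with `bb`
D → no match — must end with `a`
E → no match — must end with `a`

B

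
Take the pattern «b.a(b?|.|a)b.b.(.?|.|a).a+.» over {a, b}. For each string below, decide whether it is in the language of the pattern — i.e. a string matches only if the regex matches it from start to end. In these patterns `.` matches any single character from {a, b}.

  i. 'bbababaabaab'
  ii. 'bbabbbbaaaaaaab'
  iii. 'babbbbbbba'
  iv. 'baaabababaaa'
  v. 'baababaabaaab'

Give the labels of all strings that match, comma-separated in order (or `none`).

i, ii, iv, v

i → match
ii → match
iii → no match
iv → match
v → match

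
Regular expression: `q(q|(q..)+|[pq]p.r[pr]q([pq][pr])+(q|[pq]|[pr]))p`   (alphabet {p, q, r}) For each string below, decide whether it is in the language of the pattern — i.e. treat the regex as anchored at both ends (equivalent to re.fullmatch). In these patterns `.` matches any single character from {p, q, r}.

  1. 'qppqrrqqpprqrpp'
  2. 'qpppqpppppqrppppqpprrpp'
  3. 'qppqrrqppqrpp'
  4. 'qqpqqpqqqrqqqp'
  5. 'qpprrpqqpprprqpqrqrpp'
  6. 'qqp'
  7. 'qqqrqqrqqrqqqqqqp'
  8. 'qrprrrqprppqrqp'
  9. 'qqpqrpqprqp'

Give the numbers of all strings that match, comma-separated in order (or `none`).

1, 3, 4, 5, 6, 7, 9

1 → match
2 → no match
3 → match
4 → match
5 → match
6. 'qqp' → match
7 → match
8 → no match
9. 'qqpqrpqprqp' → match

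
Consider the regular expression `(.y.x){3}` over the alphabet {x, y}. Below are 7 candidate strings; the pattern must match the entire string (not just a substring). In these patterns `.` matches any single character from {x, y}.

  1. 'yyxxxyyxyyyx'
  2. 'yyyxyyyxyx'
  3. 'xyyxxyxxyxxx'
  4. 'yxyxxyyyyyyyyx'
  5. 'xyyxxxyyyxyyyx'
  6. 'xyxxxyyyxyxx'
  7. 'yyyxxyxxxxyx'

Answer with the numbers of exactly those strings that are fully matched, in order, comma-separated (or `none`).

1 → match
2 → no match
3 → no match
4 → no match
5 → no match
6 → no match
7 → no match

1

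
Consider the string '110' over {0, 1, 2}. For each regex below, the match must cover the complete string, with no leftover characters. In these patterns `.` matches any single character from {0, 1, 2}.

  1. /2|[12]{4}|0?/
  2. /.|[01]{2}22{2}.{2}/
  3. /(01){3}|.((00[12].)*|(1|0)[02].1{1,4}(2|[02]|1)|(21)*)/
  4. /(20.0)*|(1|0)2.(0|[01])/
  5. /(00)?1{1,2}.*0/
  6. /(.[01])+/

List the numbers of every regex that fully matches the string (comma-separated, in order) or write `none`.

5

1 → no match
2 → no match
3 → no match
4 → no match
5 → match
6 → no match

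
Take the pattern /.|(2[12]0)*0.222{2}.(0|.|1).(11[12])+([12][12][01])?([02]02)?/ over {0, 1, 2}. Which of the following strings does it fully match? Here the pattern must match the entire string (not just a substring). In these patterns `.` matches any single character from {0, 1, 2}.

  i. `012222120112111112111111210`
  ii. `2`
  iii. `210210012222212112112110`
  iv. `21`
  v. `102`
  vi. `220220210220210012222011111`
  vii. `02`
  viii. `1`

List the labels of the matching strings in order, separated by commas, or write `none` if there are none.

i → match
ii. `2` → match
iii → match
iv. `21` → no match
v. `102` → no match
vi → match
vii. `02` → no match
viii. `1` → match

i, ii, iii, vi, viii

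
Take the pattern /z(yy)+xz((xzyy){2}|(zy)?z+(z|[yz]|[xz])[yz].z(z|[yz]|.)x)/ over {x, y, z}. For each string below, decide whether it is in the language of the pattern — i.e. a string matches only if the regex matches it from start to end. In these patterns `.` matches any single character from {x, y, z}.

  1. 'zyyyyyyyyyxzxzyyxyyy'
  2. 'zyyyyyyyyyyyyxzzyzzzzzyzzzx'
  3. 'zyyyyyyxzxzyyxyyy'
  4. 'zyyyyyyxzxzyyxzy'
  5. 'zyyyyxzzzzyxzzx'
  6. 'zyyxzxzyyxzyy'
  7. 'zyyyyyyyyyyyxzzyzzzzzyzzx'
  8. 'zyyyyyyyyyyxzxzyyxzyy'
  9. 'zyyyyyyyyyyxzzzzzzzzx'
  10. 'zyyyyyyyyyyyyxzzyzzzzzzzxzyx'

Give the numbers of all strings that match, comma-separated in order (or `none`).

1 → no match
2 → match
3 → no match
4 → no match
5 → match
6 → match
7 → no match
8 → match
9 → match
10 → match

2, 5, 6, 8, 9, 10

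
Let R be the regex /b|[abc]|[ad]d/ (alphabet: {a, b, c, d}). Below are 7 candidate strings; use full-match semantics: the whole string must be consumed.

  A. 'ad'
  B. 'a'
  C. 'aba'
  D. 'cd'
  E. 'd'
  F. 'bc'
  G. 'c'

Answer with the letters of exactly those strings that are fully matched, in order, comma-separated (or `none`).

A. 'ad' → match
B. 'a' → match
C. 'aba' → no match
D. 'cd' → no match
E. 'd' → no match
F. 'bc' → no match
G. 'c' → match

A, B, G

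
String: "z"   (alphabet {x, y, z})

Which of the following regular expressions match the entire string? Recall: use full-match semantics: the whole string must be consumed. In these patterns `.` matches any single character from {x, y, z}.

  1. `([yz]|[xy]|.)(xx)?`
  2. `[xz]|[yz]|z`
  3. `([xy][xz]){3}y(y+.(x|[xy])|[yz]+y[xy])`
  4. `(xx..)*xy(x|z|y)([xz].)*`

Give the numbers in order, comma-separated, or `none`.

1 → match
2 → match
3 → no match
4 → no match

1, 2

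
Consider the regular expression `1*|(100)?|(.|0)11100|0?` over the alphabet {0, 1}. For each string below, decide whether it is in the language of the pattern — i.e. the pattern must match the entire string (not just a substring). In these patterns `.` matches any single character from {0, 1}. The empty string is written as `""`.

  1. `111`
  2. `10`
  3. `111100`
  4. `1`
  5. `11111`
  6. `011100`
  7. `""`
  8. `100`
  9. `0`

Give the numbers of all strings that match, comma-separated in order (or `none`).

1, 3, 4, 5, 6, 7, 8, 9

1 → match
2 → no match
3 → match
4 → match
5 → match
6 → match
7 → match
8 → match
9 → match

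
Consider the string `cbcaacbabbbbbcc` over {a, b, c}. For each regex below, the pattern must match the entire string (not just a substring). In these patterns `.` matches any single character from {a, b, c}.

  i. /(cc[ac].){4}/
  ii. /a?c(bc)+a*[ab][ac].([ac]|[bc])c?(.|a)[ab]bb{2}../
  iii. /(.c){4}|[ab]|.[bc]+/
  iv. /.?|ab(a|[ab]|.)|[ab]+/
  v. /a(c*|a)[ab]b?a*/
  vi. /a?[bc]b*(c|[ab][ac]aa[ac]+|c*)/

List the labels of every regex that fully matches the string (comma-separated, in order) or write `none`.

ii

i → no match — must start with `cc`
ii → match
iii → no match
iv → no match
v → no match — must start with `a`
vi → no match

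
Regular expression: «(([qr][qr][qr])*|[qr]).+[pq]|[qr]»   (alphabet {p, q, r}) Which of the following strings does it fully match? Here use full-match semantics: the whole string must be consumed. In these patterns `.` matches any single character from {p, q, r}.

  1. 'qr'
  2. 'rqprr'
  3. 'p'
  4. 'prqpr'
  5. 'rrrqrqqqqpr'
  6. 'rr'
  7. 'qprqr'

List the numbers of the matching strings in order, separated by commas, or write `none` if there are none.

none

1. 'qr' → no match
2. 'rqprr' → no match
3. 'p' → no match
4. 'prqpr' → no match
5. 'rrrqrqqqqpr' → no match
6. 'rr' → no match
7. 'qprqr' → no match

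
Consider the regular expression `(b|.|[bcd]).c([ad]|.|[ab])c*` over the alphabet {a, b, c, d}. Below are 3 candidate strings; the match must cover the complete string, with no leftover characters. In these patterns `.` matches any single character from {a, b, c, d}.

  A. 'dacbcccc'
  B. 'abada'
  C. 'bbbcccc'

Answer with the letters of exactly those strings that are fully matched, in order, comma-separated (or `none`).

A

A. 'dacbcccc' → match
B. 'abada' → no match
C. 'bbbcccc' → no match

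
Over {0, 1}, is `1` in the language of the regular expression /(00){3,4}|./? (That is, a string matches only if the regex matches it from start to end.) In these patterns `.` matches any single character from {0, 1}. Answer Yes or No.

Yes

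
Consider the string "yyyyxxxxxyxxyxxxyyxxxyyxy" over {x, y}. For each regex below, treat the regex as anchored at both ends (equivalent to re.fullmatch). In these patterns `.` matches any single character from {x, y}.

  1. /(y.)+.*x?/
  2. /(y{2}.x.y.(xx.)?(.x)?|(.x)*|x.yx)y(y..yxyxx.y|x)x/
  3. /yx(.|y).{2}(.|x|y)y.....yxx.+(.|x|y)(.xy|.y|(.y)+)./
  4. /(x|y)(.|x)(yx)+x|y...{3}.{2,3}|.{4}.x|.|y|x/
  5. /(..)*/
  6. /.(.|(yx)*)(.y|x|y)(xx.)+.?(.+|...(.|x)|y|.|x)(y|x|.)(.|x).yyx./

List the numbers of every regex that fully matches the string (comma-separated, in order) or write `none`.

1, 6

1 → match
2 → no match — must end with "x"
3 → no match — must start with "yx"
4 → no match
5 → no match
6 → match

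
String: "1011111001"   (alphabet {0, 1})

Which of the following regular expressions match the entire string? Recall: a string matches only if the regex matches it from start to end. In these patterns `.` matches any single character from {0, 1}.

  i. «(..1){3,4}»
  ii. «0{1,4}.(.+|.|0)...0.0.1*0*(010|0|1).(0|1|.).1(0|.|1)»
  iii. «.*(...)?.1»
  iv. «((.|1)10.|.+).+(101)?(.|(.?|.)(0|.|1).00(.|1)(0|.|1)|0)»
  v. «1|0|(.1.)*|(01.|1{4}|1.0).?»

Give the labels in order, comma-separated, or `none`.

i → no match
ii → no match — must start with "0"
iii → match
iv → match
v → no match

iii, iv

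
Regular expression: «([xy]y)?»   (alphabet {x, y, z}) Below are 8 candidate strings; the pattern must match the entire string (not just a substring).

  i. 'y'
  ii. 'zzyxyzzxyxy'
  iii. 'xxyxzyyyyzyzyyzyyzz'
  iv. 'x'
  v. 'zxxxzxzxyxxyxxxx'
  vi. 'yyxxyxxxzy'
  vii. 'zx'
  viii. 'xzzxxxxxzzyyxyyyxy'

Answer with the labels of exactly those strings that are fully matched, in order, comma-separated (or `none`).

i → no match
ii → no match
iii → no match
iv → no match
v → no match
vi → no match
vii → no match
viii → no match

none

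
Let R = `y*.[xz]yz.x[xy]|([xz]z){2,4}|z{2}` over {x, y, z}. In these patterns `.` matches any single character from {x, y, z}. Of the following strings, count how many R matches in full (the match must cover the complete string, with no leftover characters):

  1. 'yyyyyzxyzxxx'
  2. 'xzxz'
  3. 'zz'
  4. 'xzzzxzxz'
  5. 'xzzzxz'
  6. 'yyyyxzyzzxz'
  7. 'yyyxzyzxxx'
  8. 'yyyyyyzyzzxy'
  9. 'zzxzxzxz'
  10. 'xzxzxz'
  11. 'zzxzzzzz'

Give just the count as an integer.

1. 'yyyyyzxyzxxx' → match
2. 'xzxz' → match
3. 'zz' → match
4. 'xzzzxzxz' → match
5. 'xzzzxz' → match
6. 'yyyyxzyzzxz' → no match
7. 'yyyxzyzxxx' → match
8. 'yyyyyyzyzzxy' → match
9. 'zzxzxzxz' → match
10. 'xzxzxz' → match
11. 'zzxzzzzz' → match
Total matched: 10

10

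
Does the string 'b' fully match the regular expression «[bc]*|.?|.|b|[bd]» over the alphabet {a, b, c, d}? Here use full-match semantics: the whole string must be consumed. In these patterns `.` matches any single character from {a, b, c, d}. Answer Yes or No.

Yes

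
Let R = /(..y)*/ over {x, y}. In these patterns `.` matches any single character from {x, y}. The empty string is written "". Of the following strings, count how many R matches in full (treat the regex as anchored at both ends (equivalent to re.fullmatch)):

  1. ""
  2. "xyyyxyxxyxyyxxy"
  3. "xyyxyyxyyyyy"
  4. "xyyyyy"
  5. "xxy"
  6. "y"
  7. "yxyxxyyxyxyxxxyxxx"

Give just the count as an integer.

1. "" → match
2 → match
3. "xyyxyyxyyyyy" → match
4. "xyyyyy" → match
5. "xxy" → match
6. "y" → no match
7 → no match
Total matched: 5

5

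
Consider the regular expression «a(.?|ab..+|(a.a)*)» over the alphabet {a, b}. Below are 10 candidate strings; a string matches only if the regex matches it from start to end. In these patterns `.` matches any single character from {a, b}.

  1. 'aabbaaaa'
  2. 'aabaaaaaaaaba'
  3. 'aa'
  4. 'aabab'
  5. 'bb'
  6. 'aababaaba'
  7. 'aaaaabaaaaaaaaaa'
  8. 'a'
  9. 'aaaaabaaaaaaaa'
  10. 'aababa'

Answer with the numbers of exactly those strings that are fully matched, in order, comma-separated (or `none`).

1, 2, 3, 4, 6, 7, 8, 10

1 → match
2 → match
3 → match
4 → match
5 → no match — must start with 'a'
6 → match
7 → match
8 → match
9 → no match
10 → match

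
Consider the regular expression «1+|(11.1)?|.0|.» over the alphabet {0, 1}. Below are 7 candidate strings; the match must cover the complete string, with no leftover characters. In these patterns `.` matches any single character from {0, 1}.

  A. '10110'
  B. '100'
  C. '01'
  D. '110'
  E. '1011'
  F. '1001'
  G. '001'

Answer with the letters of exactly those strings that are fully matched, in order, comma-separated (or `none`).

none

A → no match
B → no match
C → no match
D → no match
E → no match
F → no match
G → no match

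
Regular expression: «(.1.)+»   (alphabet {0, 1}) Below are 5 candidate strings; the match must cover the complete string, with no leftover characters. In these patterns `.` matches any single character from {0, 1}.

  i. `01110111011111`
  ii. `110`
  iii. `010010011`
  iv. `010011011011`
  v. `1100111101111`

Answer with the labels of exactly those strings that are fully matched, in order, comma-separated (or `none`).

ii, iii, iv

i → no match
ii → match
iii → match
iv → match
v → no match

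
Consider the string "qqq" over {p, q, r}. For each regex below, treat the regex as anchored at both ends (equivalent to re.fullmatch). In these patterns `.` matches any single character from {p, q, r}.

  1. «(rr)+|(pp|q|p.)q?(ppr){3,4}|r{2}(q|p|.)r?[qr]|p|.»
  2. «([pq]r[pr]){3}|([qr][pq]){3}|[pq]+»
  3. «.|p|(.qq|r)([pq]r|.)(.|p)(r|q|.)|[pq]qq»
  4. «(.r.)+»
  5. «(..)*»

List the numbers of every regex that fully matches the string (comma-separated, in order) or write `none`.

2, 3

1 → no match
2 → match
3 → match
4 → no match
5 → no match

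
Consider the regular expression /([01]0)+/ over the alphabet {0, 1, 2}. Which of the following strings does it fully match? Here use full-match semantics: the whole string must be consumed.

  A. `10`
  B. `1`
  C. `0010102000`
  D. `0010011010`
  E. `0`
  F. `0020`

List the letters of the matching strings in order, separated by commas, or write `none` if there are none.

A

A. `10` → match
B. `1` → no match — must end with `0`
C. `0010102000` → no match
D. `0010011010` → no match
E. `0` → no match
F. `0020` → no match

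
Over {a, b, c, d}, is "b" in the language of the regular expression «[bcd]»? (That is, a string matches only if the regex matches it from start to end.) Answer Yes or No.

Yes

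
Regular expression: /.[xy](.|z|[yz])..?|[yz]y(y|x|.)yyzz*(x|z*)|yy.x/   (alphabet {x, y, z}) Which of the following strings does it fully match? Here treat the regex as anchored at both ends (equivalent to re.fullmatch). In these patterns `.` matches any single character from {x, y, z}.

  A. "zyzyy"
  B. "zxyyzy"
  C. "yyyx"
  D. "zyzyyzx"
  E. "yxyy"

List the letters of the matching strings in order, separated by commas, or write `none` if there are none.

A → match
B → no match
C → match
D → match
E → match

A, C, D, E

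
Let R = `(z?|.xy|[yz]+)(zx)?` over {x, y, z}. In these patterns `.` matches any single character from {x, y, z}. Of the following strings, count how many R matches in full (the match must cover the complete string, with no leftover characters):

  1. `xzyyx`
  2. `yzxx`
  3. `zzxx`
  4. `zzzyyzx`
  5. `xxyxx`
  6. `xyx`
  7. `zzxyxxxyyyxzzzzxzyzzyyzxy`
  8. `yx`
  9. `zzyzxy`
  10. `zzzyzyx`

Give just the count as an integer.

1 → no match
2 → no match
3 → no match
4 → match
5 → no match
6 → no match
7 → no match
8 → no match
9 → no match
10 → no match
Total matched: 1

1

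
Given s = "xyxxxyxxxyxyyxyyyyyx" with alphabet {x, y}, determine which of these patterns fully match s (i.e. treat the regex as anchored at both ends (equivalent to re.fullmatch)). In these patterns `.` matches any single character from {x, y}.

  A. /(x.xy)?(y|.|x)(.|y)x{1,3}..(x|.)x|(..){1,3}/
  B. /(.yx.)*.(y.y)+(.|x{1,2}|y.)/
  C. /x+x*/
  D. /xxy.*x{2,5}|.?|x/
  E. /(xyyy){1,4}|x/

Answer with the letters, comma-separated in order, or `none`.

A → no match
B → match
C → no match
D → no match
E → no match

B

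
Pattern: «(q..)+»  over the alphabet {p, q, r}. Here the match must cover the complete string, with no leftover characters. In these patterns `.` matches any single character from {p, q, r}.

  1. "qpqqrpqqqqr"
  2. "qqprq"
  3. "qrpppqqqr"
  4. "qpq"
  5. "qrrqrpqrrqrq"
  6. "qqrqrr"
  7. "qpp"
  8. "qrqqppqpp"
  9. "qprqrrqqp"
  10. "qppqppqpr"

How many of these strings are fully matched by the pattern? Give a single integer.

7

1 → no match
2 → no match
3 → no match
4 → match
5 → match
6 → match
7 → match
8 → match
9 → match
10 → match
Total matched: 7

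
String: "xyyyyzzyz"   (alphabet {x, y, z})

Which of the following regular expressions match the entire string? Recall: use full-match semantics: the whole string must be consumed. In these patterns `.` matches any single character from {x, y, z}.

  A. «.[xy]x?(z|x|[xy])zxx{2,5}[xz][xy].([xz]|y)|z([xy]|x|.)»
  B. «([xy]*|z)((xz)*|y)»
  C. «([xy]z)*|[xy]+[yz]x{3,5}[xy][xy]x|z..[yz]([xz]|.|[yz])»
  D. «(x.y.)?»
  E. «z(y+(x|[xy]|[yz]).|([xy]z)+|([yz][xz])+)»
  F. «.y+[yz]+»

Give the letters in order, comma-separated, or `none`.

A → no match
B → no match
C → no match
D → no match
E → no match — must start with "z"
F → match

F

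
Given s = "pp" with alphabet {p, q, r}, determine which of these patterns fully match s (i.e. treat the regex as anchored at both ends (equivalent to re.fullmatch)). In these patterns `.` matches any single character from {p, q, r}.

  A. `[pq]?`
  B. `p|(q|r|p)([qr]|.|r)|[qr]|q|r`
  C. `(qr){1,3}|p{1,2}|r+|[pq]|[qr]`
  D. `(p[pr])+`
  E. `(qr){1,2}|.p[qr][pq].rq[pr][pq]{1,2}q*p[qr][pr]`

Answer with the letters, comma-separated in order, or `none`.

B, C, D

A → no match
B → match
C → match
D → match
E → no match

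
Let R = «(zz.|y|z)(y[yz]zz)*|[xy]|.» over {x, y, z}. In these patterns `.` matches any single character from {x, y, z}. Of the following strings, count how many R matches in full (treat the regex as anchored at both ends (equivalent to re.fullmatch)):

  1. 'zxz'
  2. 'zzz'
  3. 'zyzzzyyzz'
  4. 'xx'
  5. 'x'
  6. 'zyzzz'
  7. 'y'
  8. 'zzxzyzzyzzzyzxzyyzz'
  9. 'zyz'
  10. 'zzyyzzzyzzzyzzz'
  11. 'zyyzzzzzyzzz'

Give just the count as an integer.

6

1 → no match
2 → match
3 → match
4 → no match
5 → match
6 → match
7 → match
8 → no match
9 → no match
10 → match
11 → no match
Total matched: 6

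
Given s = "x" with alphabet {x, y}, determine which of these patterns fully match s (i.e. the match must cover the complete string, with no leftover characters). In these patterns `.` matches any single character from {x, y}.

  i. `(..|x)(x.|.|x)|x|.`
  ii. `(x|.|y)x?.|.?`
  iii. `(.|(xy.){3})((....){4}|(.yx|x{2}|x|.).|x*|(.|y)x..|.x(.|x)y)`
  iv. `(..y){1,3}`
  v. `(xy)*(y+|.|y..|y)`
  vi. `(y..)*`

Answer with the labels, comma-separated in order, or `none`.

i → match
ii → match
iii → match
iv → no match — must end with "y"
v → match
vi → no match

i, ii, iii, v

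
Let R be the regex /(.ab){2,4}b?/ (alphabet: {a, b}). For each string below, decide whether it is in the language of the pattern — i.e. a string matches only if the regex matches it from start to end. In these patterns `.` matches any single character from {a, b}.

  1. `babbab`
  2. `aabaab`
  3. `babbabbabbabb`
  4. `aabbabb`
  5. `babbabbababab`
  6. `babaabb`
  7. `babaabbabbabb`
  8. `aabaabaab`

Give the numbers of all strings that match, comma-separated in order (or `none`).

1 → match
2 → match
3 → match
4 → match
5 → no match
6 → match
7 → match
8 → match

1, 2, 3, 4, 6, 7, 8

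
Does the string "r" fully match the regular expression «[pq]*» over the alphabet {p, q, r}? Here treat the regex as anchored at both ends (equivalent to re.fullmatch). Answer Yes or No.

No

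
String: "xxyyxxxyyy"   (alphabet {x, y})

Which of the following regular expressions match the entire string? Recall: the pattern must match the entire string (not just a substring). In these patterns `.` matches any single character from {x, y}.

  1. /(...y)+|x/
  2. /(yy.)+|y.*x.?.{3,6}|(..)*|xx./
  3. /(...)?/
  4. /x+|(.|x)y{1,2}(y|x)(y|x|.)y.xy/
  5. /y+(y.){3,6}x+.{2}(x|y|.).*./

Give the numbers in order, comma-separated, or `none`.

1 → no match
2 → match
3 → no match
4 → no match
5 → no match — must start with "y"

2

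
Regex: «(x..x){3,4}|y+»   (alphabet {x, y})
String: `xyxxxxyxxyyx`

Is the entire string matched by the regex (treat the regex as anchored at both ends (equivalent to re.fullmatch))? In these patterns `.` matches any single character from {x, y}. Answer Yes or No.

Yes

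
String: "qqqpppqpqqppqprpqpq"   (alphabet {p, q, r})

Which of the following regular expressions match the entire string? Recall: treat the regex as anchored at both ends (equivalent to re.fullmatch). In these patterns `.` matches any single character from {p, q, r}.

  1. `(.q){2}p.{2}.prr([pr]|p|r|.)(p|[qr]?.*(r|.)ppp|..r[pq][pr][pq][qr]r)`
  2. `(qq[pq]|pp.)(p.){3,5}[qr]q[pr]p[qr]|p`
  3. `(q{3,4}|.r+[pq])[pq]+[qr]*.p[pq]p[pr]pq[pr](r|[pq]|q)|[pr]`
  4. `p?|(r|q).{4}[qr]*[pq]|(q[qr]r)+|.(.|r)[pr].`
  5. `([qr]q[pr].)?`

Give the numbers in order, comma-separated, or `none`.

1 → no match
2 → no match
3 → match
4 → no match
5 → no match

3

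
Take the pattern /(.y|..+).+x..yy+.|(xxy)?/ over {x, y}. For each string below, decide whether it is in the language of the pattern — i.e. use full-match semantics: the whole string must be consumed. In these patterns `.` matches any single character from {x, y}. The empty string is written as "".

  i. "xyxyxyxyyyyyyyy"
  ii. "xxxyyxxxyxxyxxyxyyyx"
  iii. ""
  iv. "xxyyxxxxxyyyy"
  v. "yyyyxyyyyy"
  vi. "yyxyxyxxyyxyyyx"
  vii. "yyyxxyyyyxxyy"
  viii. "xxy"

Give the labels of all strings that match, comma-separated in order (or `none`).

i, ii, iii, iv, v, viii

i → match
ii → match
iii → match
iv → match
v → match
vi → no match
vii → no match
viii → match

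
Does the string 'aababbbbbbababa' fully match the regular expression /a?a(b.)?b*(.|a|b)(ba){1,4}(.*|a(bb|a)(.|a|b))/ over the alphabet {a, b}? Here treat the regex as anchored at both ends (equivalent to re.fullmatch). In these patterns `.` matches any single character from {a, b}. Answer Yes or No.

Yes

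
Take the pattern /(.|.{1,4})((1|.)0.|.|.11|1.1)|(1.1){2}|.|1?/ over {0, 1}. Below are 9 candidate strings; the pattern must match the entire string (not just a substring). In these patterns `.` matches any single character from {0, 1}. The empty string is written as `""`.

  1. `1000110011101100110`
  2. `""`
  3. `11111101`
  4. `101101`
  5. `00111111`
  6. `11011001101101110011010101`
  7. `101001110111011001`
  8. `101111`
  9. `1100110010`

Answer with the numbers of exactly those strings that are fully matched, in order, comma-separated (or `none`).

1 → no match
2 → match
3 → no match
4 → match
5 → no match
6 → no match
7 → no match
8 → match
9 → no match

2, 4, 8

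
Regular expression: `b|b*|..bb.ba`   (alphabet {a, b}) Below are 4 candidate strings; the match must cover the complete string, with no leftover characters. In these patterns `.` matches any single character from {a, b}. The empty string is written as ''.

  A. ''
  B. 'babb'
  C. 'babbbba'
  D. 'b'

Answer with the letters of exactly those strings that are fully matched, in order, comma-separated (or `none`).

A → match
B → no match
C → match
D → match

A, C, D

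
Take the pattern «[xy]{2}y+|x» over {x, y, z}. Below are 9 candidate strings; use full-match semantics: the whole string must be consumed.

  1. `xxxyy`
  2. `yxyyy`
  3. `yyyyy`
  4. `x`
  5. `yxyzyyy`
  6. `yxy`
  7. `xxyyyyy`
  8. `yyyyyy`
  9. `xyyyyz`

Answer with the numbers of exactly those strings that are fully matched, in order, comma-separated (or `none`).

2, 3, 4, 6, 7, 8

1 → no match
2 → match
3 → match
4 → match
5 → no match
6 → match
7 → match
8 → match
9 → no match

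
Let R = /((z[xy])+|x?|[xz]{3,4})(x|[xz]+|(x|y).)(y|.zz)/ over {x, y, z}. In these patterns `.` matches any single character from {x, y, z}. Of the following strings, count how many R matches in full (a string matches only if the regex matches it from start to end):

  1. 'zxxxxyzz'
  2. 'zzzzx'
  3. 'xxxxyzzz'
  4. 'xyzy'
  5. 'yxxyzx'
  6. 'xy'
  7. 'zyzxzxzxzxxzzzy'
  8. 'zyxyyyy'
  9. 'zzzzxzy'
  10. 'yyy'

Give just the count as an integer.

1. 'zxxxxyzz' → match
2. 'zzzzx' → no match
3. 'xxxxyzzz' → match
4. 'xyzy' → match
5. 'yxxyzx' → no match
6. 'xy' → match
7 → match
8. 'zyxyyyy' → no match
9. 'zzzzxzy' → match
10. 'yyy' → match
Total matched: 7

7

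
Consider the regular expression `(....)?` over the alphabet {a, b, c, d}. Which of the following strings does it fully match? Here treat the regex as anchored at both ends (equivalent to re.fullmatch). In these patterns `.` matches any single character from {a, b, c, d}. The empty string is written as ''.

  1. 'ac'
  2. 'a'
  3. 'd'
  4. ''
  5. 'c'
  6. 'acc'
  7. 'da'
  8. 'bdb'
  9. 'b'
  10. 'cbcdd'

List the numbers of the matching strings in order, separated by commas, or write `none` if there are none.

4

1. 'ac' → no match
2. 'a' → no match
3. 'd' → no match
4. '' → match
5. 'c' → no match
6. 'acc' → no match
7. 'da' → no match
8. 'bdb' → no match
9. 'b' → no match
10. 'cbcdd' → no match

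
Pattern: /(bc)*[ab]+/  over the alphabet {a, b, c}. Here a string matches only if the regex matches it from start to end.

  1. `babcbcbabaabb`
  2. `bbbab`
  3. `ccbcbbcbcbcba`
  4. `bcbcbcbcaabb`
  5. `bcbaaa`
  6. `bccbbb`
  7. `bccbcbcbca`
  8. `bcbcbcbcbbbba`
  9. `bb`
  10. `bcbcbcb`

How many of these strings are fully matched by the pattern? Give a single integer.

1 → no match
2 → match
3 → no match
4 → match
5 → match
6 → no match
7 → no match
8 → match
9 → match
10 → match
Total matched: 6

6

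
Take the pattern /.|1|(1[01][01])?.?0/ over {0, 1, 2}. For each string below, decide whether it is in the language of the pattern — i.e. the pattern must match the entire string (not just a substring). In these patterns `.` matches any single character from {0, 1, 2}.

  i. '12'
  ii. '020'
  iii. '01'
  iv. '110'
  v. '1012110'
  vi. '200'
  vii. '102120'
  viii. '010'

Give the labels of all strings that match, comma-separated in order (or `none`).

i → no match
ii → no match
iii → no match
iv → no match
v → no match
vi → no match
vii → no match
viii → no match

none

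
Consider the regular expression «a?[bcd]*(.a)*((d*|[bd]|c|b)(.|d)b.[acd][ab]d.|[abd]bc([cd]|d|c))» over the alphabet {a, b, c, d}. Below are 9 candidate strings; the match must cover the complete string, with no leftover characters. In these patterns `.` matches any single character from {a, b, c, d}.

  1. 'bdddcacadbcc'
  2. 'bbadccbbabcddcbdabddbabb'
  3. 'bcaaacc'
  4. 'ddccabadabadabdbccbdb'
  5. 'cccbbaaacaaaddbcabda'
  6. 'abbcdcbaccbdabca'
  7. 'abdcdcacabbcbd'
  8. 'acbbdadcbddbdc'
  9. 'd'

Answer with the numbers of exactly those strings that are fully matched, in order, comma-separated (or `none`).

1. 'bdddcacadbcc' → match
2 → no match
3. 'bcaaacc' → no match
4 → match
5 → match
6 → no match
7 → no match
8 → match
9. 'd' → no match

1, 4, 5, 8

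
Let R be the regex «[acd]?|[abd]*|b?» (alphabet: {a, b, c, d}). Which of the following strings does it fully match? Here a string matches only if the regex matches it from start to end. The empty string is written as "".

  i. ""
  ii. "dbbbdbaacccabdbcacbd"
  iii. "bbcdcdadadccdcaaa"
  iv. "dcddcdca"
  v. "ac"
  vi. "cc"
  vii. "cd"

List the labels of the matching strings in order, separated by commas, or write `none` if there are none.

i → match
ii → no match
iii → no match
iv → no match
v → no match
vi → no match
vii → no match

i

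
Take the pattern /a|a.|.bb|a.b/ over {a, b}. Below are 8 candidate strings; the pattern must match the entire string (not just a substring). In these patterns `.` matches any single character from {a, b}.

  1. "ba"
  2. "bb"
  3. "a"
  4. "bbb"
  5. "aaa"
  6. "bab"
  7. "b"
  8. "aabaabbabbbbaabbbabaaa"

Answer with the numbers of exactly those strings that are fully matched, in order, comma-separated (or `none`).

3, 4

1. "ba" → no match
2. "bb" → no match
3. "a" → match
4. "bbb" → match
5. "aaa" → no match
6. "bab" → no match
7. "b" → no match
8 → no match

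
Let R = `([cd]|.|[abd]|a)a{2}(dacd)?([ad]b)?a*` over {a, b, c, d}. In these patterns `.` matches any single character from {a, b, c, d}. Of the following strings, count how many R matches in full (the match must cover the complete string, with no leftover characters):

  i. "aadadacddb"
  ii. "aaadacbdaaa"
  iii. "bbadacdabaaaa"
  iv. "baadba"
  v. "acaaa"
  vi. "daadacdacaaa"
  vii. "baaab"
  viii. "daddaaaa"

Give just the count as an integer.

2

i → no match
ii → no match
iii → no match
iv → match
v → no match
vi → no match
vii → match
viii → no match
Total matched: 2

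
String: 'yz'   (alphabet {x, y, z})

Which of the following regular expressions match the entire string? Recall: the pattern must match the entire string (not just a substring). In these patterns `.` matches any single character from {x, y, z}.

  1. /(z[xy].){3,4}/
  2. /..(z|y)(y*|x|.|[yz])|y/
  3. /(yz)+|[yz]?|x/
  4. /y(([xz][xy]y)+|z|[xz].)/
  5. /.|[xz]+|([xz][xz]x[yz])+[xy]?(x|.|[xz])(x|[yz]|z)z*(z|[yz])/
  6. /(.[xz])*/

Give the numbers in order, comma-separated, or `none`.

3, 4, 6

1 → no match — must start with 'z'
2 → no match
3 → match
4 → match
5 → no match
6 → match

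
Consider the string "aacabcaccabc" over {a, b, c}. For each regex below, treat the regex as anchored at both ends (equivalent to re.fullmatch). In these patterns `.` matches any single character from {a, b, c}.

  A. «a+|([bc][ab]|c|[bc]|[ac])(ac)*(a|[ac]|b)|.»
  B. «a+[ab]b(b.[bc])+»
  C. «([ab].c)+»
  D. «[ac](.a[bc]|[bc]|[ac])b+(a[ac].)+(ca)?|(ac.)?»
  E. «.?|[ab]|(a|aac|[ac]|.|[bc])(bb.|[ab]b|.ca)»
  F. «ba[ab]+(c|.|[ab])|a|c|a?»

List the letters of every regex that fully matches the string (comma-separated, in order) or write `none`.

C

A → no match
B → no match
C → match
D → no match
E → no match
F → no match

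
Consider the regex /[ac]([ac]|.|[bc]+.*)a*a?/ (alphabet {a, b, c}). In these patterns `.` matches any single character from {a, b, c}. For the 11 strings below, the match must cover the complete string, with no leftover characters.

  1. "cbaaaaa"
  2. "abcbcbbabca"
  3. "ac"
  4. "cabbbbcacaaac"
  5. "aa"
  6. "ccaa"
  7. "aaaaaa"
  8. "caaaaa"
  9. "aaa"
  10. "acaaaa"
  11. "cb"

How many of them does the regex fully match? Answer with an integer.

1 → match
2 → match
3 → match
4 → no match
5 → match
6 → match
7 → match
8 → match
9 → match
10 → match
11 → match
Total matched: 10

10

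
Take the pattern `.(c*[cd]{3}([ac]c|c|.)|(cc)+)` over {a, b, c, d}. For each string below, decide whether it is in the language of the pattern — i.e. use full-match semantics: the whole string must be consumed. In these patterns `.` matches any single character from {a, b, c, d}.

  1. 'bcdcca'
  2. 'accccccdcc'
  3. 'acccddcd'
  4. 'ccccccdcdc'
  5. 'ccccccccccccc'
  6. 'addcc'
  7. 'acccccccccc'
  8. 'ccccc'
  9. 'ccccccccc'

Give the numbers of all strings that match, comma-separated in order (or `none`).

1 → match
2 → match
3 → match
4 → match
5 → match
6 → match
7 → match
8 → match
9 → match

1, 2, 3, 4, 5, 6, 7, 8, 9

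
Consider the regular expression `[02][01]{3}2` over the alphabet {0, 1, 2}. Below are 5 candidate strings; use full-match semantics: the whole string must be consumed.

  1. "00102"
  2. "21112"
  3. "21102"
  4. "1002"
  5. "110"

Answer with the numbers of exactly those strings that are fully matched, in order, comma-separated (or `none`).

1, 2, 3

1. "00102" → match
2. "21112" → match
3. "21102" → match
4. "1002" → no match
5. "110" → no match — must end with "2"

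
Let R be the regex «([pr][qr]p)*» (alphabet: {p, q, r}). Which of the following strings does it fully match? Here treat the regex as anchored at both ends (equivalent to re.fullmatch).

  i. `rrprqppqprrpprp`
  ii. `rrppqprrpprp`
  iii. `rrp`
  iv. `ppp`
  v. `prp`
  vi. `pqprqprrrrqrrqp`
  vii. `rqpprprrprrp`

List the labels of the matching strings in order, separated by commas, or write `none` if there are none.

i → match
ii → match
iii → match
iv → no match
v → match
vi → no match
vii → match

i, ii, iii, v, vii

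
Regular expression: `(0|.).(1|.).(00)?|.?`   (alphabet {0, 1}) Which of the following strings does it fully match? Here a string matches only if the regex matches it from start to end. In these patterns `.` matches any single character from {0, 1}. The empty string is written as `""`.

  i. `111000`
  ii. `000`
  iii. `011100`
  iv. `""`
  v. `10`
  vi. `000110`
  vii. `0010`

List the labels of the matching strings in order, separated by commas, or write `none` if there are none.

i → match
ii → no match
iii → match
iv → match
v → no match
vi → no match
vii → match

i, iii, iv, vii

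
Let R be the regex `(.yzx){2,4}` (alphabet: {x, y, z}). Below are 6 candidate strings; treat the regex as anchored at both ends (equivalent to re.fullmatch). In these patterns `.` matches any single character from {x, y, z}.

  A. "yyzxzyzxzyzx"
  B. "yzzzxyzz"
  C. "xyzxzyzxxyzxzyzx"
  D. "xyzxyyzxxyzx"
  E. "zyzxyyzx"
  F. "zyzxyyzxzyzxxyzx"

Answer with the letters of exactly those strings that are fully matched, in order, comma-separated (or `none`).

A, C, D, E, F

A → match
B → no match — must end with "yzx"
C → match
D → match
E → match
F → match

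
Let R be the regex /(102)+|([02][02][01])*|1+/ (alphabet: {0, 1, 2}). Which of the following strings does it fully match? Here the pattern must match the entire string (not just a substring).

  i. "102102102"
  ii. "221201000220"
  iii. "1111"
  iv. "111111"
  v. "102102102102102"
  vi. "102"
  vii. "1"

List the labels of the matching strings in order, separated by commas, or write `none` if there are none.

i → match
ii → match
iii → match
iv → match
v → match
vi → match
vii → match

i, ii, iii, iv, v, vi, vii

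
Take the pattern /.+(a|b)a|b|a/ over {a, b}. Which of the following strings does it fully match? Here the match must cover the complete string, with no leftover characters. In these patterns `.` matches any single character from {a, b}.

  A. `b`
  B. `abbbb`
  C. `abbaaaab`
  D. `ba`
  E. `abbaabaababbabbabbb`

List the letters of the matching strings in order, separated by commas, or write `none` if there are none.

A → match
B → no match
C → no match
D → no match
E → no match

A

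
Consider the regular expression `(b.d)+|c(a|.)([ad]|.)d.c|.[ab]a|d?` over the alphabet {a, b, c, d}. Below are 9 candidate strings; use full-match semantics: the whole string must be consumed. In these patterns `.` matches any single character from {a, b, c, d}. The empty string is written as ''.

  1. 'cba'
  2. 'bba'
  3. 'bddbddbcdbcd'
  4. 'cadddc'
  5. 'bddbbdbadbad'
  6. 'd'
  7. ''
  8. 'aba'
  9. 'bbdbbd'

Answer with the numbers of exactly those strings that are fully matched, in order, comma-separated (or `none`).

1, 2, 3, 4, 5, 6, 7, 8, 9

1 → match
2 → match
3 → match
4 → match
5 → match
6 → match
7 → match
8 → match
9 → match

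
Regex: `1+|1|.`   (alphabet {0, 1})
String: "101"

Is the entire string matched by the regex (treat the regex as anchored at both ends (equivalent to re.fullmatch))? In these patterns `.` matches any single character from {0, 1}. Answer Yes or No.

No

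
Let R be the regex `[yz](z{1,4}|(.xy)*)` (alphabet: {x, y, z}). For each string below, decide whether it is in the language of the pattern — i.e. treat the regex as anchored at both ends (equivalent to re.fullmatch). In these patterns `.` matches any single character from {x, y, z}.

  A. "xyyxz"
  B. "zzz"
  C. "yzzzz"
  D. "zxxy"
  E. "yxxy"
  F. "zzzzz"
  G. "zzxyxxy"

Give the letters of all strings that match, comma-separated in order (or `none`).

A → no match
B → match
C → match
D → match
E → match
F → match
G → match

B, C, D, E, F, G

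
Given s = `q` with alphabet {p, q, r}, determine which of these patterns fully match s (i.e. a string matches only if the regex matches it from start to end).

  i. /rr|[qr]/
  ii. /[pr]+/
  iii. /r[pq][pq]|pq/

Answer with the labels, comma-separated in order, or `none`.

i

i → match
ii → no match
iii → no match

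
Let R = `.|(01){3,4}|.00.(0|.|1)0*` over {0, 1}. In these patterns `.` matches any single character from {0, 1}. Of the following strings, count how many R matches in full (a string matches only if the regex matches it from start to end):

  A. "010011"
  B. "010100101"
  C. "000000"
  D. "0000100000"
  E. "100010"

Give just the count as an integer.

A → no match
B → no match
C → match
D → match
E → match
Total matched: 3

3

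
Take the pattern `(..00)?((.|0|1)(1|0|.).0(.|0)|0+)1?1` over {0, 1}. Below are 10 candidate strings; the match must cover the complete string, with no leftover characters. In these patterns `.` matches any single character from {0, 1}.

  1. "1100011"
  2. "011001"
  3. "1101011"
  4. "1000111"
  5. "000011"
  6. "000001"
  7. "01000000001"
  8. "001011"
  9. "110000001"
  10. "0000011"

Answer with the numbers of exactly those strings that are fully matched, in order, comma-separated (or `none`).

1. "1100011" → match
2. "011001" → match
3. "1101011" → no match
4. "1000111" → match
5. "000011" → match
6. "000001" → match
7. "01000000001" → match
8. "001011" → match
9. "110000001" → match
10. "0000011" → match

1, 2, 4, 5, 6, 7, 8, 9, 10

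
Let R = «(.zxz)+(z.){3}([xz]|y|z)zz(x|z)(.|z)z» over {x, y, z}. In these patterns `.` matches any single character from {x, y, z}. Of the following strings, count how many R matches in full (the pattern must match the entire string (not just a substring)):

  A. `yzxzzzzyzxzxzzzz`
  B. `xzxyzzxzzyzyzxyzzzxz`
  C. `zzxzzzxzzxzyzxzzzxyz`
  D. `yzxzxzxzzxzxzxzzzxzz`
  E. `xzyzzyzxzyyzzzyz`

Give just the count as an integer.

2

A → no match
B → no match
C → match
D → match
E → no match
Total matched: 2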